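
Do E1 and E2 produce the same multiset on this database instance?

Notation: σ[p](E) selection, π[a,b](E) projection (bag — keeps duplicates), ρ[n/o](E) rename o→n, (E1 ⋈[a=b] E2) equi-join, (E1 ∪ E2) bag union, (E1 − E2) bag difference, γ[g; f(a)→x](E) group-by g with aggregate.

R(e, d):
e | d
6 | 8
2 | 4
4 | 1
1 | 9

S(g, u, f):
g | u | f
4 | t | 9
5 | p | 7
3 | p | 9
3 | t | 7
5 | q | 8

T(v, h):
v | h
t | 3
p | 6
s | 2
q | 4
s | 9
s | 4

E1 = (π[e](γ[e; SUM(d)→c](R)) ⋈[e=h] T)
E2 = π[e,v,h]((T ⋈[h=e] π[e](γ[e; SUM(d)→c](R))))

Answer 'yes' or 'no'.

E1 row counts bottom-up:
  R → 4
  γ[e; SUM(d)→c](R) → 4
  π[e](γ[e; SUM(d)→c](R)) → 4
  T → 6
  (π[e](γ[e; SUM(d)→c](R)) ⋈[e=h] T) → 4
E2 row counts bottom-up:
  T → 6
  R → 4
  γ[e; SUM(d)→c](R) → 4
  π[e](γ[e; SUM(d)→c](R)) → 4
  (T ⋈[h=e] π[e](γ[e; SUM(d)→c](R))) → 4
  π[e,v,h]((T ⋈[h=e] π[e](γ[e; SUM(d)→c](R)))) → 4

E1 and E2 produce the same multiset:
e | v | h
2 | s | 2
4 | q | 4
4 | s | 4
6 | p | 6

yes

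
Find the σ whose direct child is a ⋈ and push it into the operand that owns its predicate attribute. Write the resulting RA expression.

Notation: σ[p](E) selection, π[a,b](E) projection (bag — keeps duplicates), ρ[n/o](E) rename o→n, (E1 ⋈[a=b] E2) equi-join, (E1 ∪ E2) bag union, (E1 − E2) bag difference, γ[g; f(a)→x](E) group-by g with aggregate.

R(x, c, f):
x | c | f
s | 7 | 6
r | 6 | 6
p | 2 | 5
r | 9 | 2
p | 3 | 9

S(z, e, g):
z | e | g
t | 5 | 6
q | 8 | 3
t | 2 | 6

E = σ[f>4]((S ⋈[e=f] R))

σ filters on f, owned by the right side.
E' = (S ⋈[e=f] σ[f>4](R))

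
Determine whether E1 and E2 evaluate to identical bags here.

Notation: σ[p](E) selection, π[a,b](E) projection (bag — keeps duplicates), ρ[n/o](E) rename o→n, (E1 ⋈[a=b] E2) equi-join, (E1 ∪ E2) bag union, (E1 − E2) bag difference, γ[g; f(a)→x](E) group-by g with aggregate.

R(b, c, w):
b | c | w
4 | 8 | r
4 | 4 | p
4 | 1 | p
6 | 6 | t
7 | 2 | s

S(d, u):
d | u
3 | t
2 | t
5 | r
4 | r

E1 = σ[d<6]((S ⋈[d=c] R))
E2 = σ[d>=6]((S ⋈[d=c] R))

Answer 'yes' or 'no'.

E1 per-node cardinality:
  S → 4
  R → 5
  (S ⋈[d=c] R) → 2
  σ[d<6]((S ⋈[d=c] R)) → 2
E2 per-node cardinality:
  S → 4
  R → 5
  (S ⋈[d=c] R) → 2
  σ[d>=6]((S ⋈[d=c] R)) → 0

E1 result:
d | u | b | c | w
2 | t | 7 | 2 | s
4 | r | 4 | 4 | p
E2 result:
d | u | b | c | w
(0 rows)
Witness: (2, 't', 7, 2, 's') appears 1× in E1 but 0× in E2.

no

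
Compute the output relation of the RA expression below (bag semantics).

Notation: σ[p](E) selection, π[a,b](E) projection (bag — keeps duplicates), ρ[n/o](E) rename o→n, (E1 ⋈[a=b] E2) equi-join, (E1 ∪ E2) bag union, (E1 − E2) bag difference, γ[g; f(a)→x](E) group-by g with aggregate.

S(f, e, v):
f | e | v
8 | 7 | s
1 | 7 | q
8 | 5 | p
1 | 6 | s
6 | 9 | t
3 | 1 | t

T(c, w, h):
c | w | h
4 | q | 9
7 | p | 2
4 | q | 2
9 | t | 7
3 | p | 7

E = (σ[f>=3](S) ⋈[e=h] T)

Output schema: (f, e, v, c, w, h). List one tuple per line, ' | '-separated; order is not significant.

Per-node cardinality:
  S → 6
  σ[f>=3](S) → 4
  T → 5
  (σ[f>=3](S) ⋈[e=h] T) → 3

== RESULT ==
f | e | v | c | w | h
6 | 9 | t | 4 | q | 9
8 | 7 | s | 3 | p | 7
8 | 7 | s | 9 | t | 7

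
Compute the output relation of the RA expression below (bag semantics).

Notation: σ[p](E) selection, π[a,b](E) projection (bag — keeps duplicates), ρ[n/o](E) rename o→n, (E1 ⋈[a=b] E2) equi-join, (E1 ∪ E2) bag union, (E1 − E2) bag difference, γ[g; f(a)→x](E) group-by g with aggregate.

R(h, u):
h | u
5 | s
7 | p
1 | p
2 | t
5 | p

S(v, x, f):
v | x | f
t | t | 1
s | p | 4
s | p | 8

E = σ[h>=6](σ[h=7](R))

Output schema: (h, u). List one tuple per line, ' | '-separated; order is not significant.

Stepwise |·|:
  R → 5
  σ[h=7](R) → 1
  σ[h>=6](σ[h=7](R)) → 1

== RESULT ==
h | u
7 | p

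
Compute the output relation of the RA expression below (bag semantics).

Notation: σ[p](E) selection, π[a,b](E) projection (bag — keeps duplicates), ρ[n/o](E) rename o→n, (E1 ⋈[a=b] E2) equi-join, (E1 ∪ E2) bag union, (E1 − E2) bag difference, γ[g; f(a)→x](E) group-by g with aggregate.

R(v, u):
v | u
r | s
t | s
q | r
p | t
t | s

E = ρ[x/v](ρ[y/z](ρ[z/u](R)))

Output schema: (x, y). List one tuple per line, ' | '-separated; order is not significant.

Stepwise |·|:
  R → 5
  ρ[z/u](R) → 5
  ρ[y/z](ρ[z/u](R)) → 5
  ρ[x/v](ρ[y/z](ρ[z/u](R))) → 5

== RESULT ==
x | y
p | t
q | r
r | s
t | s
t | s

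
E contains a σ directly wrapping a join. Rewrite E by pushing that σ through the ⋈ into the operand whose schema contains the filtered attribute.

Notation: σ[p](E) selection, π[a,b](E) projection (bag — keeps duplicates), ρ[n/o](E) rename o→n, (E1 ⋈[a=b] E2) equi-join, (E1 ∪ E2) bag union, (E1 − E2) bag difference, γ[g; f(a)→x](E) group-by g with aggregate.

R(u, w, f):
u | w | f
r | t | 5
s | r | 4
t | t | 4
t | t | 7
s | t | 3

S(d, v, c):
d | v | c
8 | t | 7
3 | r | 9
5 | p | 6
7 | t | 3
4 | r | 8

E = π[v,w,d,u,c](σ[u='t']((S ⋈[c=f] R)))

σ filters on u, owned by the right side.
E' = π[v,w,d,u,c]((S ⋈[c=f] σ[u='t'](R)))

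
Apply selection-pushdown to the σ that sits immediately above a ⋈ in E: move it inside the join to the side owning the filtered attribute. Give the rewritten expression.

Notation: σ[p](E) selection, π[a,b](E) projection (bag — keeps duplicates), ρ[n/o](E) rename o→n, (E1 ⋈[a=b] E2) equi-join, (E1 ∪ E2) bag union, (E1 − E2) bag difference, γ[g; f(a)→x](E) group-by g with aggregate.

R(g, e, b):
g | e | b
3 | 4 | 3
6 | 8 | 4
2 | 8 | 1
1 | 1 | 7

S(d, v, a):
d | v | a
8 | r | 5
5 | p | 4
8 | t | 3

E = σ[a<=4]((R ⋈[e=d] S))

σ filters on a, owned by the right side.
E' = (R ⋈[e=d] σ[a<=4](S))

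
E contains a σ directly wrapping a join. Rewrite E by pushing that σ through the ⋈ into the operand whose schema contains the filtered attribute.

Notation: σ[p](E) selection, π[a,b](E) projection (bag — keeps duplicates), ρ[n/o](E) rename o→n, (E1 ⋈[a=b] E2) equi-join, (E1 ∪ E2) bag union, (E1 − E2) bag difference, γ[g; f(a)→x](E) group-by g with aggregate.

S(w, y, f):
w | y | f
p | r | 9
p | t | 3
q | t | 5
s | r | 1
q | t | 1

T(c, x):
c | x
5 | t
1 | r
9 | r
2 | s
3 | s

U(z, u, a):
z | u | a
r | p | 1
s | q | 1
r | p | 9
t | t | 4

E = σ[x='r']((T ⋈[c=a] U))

σ filters on x, owned by the left side.
E' = (σ[x='r'](T) ⋈[c=a] U)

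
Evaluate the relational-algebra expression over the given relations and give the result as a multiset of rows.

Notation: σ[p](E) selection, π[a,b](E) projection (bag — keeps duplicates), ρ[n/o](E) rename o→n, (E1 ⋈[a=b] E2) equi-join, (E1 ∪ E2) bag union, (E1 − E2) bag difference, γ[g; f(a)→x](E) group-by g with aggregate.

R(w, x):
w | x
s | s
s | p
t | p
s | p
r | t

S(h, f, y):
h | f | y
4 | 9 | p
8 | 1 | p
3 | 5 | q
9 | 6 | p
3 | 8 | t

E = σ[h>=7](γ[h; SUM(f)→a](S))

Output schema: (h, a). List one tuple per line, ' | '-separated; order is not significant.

Stepwise |·|:
  S → 5
  γ[h; SUM(f)→a](S) → 4
  σ[h>=7](γ[h; SUM(f)→a](S)) → 2

== RESULT ==
h | a
8 | 1
9 | 6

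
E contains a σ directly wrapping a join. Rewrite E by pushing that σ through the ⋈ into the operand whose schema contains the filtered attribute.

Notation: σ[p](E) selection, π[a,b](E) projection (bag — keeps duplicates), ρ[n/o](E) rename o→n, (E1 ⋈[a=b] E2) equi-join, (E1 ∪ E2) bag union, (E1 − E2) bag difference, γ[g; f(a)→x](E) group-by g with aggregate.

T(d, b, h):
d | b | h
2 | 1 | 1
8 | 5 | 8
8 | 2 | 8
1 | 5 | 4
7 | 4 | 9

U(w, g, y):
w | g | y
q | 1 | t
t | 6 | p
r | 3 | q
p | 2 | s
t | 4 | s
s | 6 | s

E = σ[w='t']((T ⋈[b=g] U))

σ filters on w, owned by the right side.
E' = (T ⋈[b=g] σ[w='t'](U))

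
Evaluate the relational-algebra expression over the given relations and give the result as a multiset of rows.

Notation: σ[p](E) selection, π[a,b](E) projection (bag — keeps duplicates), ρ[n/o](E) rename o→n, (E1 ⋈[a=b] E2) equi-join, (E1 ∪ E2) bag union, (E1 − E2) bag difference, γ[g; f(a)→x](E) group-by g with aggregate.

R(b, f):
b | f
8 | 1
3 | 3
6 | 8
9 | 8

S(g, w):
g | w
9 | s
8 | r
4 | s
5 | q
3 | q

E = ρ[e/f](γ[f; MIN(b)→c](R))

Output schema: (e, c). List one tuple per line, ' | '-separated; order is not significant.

Subexpression sizes:
  R → 4
  γ[f; MIN(b)→c](R) → 3
  ρ[e/f](γ[f; MIN(b)→c](R)) → 3

== RESULT ==
e | c
1 | 8
3 | 3
8 | 6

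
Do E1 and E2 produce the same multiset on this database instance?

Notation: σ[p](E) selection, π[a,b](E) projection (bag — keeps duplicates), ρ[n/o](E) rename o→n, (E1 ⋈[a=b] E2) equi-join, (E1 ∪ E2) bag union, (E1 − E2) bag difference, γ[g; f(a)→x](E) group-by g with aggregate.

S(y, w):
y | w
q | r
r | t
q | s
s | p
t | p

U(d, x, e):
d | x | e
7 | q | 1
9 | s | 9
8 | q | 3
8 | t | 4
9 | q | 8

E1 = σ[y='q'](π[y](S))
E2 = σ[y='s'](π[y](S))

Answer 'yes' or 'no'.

E1 row counts bottom-up:
  S → 5
  π[y](S) → 5
  σ[y='q'](π[y](S)) → 2
E2 row counts bottom-up:
  S → 5
  π[y](S) → 5
  σ[y='s'](π[y](S)) → 1

E1 result:
y
q
q
E2 result:
y
s
Witness: ('q',) appears 2× in E1 but 0× in E2.

no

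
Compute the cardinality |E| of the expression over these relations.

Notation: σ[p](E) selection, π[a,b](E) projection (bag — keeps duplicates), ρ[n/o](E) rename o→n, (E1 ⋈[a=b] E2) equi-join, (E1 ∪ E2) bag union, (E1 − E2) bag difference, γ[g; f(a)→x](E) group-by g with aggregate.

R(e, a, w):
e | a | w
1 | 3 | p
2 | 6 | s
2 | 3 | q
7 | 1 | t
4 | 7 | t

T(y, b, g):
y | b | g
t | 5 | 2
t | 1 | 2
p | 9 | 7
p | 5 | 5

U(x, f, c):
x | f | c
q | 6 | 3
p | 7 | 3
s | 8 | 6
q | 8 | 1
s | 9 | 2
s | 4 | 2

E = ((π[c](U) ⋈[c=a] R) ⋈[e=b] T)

Stepwise |·|:
  U → 6
  π[c](U) → 6
  R → 5
  (π[c](U) ⋈[c=a] R) → 6
  T → 4
  ((π[c](U) ⋈[c=a] R) ⋈[e=b] T) → 2

|E| = 2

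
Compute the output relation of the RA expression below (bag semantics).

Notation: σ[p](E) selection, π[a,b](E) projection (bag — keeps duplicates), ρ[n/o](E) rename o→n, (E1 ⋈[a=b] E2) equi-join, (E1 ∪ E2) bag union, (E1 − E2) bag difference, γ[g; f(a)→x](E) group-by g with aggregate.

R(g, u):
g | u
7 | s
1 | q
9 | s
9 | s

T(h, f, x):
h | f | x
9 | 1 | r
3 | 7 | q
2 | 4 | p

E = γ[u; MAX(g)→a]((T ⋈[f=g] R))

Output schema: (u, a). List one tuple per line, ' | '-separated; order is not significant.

Subexpression sizes:
  T → 3
  R → 4
  (T ⋈[f=g] R) → 2
  γ[u; MAX(g)→a]((T ⋈[f=g] R)) → 2

== RESULT ==
u | a
q | 1
s | 7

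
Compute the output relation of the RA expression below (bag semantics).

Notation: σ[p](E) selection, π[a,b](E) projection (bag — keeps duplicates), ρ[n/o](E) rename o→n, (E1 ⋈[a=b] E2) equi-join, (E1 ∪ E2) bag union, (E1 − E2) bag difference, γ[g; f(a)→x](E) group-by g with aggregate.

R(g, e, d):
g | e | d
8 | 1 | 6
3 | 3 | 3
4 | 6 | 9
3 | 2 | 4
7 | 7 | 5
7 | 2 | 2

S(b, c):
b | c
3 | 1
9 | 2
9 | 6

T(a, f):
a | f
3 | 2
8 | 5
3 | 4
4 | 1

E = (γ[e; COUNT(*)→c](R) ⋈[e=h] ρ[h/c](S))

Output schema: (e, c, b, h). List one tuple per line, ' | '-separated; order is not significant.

Stepwise |·|:
  R → 6
  γ[e; COUNT(*)→c](R) → 5
  S → 3
  ρ[h/c](S) → 3
  (γ[e; COUNT(*)→c](R) ⋈[e=h] ρ[h/c](S)) → 3

== RESULT ==
e | c | b | h
1 | 1 | 3 | 1
2 | 2 | 9 | 2
6 | 1 | 9 | 6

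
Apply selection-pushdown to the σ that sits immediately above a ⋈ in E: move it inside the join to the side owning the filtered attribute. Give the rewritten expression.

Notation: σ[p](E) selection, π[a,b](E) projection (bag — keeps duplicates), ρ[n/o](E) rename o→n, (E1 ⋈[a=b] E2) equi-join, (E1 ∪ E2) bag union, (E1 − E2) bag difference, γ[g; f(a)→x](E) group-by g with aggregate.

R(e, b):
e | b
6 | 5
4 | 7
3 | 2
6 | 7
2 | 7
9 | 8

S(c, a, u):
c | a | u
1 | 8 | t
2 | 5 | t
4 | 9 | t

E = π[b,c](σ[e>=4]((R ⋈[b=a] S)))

σ filters on e, owned by the left side.
E' = π[b,c]((σ[e>=4](R) ⋈[b=a] S))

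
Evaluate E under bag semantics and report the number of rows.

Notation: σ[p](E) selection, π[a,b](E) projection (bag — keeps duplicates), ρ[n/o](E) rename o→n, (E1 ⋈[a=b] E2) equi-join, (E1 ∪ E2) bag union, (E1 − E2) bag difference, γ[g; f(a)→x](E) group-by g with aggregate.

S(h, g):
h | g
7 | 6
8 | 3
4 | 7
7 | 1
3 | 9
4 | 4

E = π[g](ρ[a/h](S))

Subexpression sizes:
  S → 6
  ρ[a/h](S) → 6
  π[g](ρ[a/h](S)) → 6

|E| = 6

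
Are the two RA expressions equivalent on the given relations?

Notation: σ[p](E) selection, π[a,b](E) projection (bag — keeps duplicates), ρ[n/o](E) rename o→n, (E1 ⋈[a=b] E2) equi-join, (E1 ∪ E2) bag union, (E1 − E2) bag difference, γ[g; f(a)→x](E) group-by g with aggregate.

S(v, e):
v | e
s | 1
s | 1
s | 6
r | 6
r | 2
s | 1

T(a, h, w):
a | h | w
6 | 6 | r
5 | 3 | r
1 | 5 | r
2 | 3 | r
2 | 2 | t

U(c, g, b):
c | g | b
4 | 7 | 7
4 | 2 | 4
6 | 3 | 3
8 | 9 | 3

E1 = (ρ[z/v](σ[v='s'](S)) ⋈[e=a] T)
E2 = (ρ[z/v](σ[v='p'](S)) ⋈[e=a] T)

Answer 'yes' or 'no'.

E1 per-node cardinality:
  S → 6
  σ[v='s'](S) → 4
  ρ[z/v](σ[v='s'](S)) → 4
  T → 5
  (ρ[z/v](σ[v='s'](S)) ⋈[e=a] T) → 4
E2 per-node cardinality:
  S → 6
  σ[v='p'](S) → 0
  ρ[z/v](σ[v='p'](S)) → 0
  T → 5
  (ρ[z/v](σ[v='p'](S)) ⋈[e=a] T) → 0

E1 result:
z | e | a | h | w
s | 1 | 1 | 5 | r
s | 1 | 1 | 5 | r
s | 1 | 1 | 5 | r
s | 6 | 6 | 6 | r
E2 result:
z | e | a | h | w
(0 rows)
Witness: ('s', 6, 6, 6, 'r') appears 1× in E1 but 0× in E2.

no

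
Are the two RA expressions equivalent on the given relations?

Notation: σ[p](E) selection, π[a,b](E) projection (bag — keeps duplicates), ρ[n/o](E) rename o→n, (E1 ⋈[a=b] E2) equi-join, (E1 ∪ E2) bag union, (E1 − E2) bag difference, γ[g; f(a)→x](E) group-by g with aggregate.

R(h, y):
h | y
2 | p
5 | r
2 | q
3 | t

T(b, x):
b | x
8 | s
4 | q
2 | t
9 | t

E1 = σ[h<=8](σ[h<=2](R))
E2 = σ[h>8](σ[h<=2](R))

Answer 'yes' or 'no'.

E1 row counts bottom-up:
  R → 4
  σ[h<=2](R) → 2
  σ[h<=8](σ[h<=2](R)) → 2
E2 row counts bottom-up:
  R → 4
  σ[h<=2](R) → 2
  σ[h>8](σ[h<=2](R)) → 0

E1 result:
h | y
2 | p
2 | q
E2 result:
h | y
(0 rows)
Witness: (2, 'p') appears 1× in E1 but 0× in E2.

no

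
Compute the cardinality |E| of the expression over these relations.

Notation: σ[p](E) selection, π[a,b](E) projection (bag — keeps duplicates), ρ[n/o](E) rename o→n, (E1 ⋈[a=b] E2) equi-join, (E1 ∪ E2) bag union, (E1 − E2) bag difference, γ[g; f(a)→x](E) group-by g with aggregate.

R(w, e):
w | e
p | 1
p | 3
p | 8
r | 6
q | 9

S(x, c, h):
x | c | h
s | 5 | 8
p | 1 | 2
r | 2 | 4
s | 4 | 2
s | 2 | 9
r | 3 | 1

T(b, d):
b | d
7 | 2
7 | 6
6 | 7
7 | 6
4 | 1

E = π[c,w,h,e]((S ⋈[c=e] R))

Subexpression sizes:
  S → 6
  R → 5
  (S ⋈[c=e] R) → 2
  π[c,w,h,e]((S ⋈[c=e] R)) → 2

|E| = 2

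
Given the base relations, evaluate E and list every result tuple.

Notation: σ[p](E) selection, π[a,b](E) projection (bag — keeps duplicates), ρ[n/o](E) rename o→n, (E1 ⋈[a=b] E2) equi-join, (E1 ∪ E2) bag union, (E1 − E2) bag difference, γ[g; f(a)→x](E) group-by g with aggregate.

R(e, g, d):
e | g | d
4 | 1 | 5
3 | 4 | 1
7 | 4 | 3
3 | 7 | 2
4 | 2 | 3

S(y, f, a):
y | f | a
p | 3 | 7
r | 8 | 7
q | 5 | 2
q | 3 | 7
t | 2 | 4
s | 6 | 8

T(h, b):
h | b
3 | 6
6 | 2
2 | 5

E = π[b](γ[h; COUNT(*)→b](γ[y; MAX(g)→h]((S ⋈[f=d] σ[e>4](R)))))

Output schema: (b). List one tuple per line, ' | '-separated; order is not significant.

Subexpression sizes:
  S → 6
  R → 5
  σ[e>4](R) → 1
  (S ⋈[f=d] σ[e>4](R)) → 2
  γ[y; MAX(g)→h]((S ⋈[f=d] σ[e>4](R))) → 2
  γ[h; COUNT(*)→b](γ[y; MAX(g)→h]((S ⋈[f=d] σ[e>4](R)))) → 1
  π[b](γ[h; COUNT(*)→b](γ[y; MAX(g)→h]((S ⋈[f=d] σ[e>4](R))))) → 1

== RESULT ==
b
2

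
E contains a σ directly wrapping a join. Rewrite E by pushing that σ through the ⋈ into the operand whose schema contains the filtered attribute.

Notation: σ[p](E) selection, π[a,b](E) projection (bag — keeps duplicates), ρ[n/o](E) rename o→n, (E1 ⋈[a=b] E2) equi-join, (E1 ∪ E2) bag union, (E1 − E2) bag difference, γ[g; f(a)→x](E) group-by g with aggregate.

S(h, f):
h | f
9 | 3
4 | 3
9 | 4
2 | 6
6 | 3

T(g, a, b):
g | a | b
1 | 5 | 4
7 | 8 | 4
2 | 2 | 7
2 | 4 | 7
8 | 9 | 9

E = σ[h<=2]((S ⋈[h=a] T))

σ filters on h, owned by the left side.
E' = (σ[h<=2](S) ⋈[h=a] T)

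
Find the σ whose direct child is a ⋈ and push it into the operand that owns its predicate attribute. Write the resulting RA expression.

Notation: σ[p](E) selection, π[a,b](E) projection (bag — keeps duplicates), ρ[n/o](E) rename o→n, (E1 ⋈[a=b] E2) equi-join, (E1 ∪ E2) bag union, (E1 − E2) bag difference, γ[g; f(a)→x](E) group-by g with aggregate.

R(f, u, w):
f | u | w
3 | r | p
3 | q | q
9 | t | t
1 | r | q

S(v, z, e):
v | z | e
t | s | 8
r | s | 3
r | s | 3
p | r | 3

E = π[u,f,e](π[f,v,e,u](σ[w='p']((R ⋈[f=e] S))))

σ filters on w, owned by the left side.
E' = π[u,f,e](π[f,v,e,u]((σ[w='p'](R) ⋈[f=e] S)))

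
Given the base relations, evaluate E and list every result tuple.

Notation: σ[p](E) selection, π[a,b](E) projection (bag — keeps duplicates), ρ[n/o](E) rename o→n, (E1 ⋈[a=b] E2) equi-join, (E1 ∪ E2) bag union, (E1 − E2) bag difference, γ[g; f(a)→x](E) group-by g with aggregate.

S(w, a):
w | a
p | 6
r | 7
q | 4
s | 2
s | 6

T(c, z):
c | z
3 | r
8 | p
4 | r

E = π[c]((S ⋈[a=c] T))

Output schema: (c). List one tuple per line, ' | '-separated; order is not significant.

Subexpression sizes:
  S → 5
  T → 3
  (S ⋈[a=c] T) → 1
  π[c]((S ⋈[a=c] T)) → 1

== RESULT ==
c
4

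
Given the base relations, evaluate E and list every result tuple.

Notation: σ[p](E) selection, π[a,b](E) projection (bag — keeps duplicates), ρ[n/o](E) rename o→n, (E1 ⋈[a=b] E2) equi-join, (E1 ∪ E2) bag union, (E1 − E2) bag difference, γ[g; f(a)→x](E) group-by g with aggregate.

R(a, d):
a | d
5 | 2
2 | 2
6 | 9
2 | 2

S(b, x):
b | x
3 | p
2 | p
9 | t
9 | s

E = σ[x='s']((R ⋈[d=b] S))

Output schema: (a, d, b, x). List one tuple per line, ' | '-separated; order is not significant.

Stepwise |·|:
  R → 4
  S → 4
  (R ⋈[d=b] S) → 5
  σ[x='s']((R ⋈[d=b] S)) → 1

== RESULT ==
a | d | b | x
6 | 9 | 9 | s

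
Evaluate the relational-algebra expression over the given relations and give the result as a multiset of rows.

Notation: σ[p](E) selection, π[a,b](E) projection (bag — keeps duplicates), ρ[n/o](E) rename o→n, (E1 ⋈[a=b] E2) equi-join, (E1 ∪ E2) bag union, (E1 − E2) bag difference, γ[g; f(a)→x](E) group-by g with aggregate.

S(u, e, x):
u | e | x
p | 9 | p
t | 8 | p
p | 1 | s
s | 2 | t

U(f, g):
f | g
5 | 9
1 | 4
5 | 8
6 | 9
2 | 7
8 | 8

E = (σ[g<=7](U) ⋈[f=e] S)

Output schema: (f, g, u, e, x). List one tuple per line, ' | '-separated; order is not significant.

Subexpression sizes:
  U → 6
  σ[g<=7](U) → 2
  S → 4
  (σ[g<=7](U) ⋈[f=e] S) → 2

== RESULT ==
f | g | u | e | x
1 | 4 | p | 1 | s
2 | 7 | s | 2 | t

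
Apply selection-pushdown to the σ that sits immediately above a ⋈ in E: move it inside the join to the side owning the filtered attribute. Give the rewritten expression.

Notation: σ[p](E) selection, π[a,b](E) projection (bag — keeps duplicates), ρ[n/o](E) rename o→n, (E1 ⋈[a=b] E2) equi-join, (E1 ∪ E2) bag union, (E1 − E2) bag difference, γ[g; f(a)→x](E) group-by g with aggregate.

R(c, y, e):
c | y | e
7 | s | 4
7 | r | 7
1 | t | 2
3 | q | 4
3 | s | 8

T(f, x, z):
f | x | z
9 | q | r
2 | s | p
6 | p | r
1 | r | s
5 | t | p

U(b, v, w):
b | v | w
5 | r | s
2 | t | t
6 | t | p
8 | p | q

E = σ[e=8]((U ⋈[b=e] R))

σ filters on e, owned by the right side.
E' = (U ⋈[b=e] σ[e=8](R))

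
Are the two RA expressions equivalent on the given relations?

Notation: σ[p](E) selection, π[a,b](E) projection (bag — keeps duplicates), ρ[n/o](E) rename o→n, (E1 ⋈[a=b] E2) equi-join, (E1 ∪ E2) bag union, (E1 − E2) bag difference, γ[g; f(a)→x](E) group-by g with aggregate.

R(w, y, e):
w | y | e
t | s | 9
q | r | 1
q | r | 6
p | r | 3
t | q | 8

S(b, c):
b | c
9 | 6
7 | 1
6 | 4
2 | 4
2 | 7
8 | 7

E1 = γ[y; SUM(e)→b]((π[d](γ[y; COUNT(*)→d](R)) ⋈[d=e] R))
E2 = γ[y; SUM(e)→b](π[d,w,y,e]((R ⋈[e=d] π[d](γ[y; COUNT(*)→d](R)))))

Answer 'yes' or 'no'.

E1 row counts bottom-up:
  R → 5
  γ[y; COUNT(*)→d](R) → 3
  π[d](γ[y; COUNT(*)→d](R)) → 3
  R → 5
  (π[d](γ[y; COUNT(*)→d](R)) ⋈[d=e] R) → 3
  γ[y; SUM(e)→b]((π[d](γ[y; COUNT(*)→d](R)) ⋈[d=e] R)) → 1
E2 row counts bottom-up:
  R → 5
  R → 5
  γ[y; COUNT(*)→d](R) → 3
  π[d](γ[y; COUNT(*)→d](R)) → 3
  (R ⋈[e=d] π[d](γ[y; COUNT(*)→d](R))) → 3
  π[d,w,y,e]((R ⋈[e=d] π[d](γ[y; COUNT(*)→d](R)))) → 3
  γ[y; SUM(e)→b](π[d,w,y,e]((R ⋈[e=d] π[d](γ[y; COUNT(*)→d](R))))) → 1

E1 and E2 produce the same multiset:
y | b
r | 5

yes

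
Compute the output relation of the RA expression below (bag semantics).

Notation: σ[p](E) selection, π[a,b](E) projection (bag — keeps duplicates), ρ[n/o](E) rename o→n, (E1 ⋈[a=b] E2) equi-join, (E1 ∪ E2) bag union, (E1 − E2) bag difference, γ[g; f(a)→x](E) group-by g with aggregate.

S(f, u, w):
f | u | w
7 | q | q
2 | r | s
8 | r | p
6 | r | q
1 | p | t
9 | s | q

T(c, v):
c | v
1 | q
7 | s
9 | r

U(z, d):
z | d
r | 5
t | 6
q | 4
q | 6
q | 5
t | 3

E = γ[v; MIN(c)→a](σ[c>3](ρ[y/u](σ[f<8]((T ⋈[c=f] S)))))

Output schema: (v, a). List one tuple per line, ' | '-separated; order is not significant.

Row counts bottom-up:
  T → 3
  S → 6
  (T ⋈[c=f] S) → 3
  σ[f<8]((T ⋈[c=f] S)) → 2
  ρ[y/u](σ[f<8]((T ⋈[c=f] S))) → 2
  σ[c>3](ρ[y/u](σ[f<8]((T ⋈[c=f] S)))) → 1
  γ[v; MIN(c)→a](σ[c>3](ρ[y/u](σ[f<8]((T ⋈[c=f] S))))) → 1

== RESULT ==
v | a
s | 7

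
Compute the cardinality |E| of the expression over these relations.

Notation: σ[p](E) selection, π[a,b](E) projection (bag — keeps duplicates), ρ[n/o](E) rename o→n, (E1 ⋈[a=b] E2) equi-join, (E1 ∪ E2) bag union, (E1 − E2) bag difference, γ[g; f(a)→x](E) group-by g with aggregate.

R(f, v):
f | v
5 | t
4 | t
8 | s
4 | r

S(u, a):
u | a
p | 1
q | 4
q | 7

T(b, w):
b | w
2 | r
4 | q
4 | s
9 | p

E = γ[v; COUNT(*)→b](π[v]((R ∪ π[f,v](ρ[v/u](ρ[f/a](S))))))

Subexpression sizes:
  R → 4
  S → 3
  ρ[f/a](S) → 3
  ρ[v/u](ρ[f/a](S)) → 3
  π[f,v](ρ[v/u](ρ[f/a](S))) → 3
  (R ∪ π[f,v](ρ[v/u](ρ[f/a](S)))) → 7
  π[v]((R ∪ π[f,v](ρ[v/u](ρ[f/a](S))))) → 7
  γ[v; COUNT(*)→b](π[v]((R ∪ π[f,v](ρ[v/u](ρ[f/a](S)))))) → 5

|E| = 5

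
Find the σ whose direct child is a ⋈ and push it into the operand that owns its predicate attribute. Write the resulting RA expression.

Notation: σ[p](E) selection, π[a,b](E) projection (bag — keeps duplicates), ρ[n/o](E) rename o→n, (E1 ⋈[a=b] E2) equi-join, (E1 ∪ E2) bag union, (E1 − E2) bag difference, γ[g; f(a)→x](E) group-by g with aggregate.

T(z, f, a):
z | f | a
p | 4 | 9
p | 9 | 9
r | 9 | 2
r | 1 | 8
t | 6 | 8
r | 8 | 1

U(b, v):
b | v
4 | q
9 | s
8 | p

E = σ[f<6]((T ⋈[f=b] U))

σ filters on f, owned by the left side.
E' = (σ[f<6](T) ⋈[f=b] U)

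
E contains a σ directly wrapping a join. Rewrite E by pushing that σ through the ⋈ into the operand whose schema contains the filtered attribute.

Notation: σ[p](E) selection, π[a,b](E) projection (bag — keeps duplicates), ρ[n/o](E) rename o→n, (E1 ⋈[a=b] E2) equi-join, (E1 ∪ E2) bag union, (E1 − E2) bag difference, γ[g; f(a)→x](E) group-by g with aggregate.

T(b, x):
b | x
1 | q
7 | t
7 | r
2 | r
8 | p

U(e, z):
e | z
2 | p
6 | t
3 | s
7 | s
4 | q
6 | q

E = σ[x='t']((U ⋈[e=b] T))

σ filters on x, owned by the right side.
E' = (U ⋈[e=b] σ[x='t'](T))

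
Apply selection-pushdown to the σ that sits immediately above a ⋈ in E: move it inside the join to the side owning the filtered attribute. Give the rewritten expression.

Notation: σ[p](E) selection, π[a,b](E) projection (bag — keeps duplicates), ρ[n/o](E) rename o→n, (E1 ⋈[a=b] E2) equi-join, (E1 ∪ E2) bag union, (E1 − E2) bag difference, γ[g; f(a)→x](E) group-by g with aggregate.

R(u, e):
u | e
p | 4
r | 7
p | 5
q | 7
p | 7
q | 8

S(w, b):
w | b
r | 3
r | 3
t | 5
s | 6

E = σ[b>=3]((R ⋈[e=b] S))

σ filters on b, owned by the right side.
E' = (R ⋈[e=b] σ[b>=3](S))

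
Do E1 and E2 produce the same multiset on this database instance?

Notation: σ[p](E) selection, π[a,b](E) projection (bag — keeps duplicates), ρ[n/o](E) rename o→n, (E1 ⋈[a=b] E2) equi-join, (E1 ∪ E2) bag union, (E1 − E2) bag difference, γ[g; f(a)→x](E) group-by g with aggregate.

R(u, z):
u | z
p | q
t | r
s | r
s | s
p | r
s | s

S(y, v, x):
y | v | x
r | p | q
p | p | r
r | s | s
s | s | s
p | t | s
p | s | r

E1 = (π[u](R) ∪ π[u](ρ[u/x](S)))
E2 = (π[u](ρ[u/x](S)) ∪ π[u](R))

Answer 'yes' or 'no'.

E1 stepwise |·|:
  R → 6
  π[u](R) → 6
  S → 6
  ρ[u/x](S) → 6
  π[u](ρ[u/x](S)) → 6
  (π[u](R) ∪ π[u](ρ[u/x](S))) → 12
E2 stepwise |·|:
  S → 6
  ρ[u/x](S) → 6
  π[u](ρ[u/x](S)) → 6
  R → 6
  π[u](R) → 6
  (π[u](ρ[u/x](S)) ∪ π[u](R)) → 12

E1 and E2 produce the same multiset:
u
p
p
q
r
r
s
s
s
s
s
s
t

yes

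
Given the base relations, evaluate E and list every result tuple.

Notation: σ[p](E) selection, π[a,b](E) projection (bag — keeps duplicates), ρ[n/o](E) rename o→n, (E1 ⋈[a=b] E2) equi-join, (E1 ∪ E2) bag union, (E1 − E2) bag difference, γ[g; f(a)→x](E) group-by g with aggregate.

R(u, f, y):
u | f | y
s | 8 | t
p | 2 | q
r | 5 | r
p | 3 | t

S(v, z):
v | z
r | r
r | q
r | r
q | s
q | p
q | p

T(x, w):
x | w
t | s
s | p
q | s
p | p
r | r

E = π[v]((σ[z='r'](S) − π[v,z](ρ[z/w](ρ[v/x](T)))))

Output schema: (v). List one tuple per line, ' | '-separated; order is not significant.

Per-node cardinality:
  S → 6
  σ[z='r'](S) → 2
  T → 5
  ρ[v/x](T) → 5
  ρ[z/w](ρ[v/x](T)) → 5
  π[v,z](ρ[z/w](ρ[v/x](T))) → 5
  (σ[z='r'](S) − π[v,z](ρ[z/w](ρ[v/x](T)))) → 1
  π[v]((σ[z='r'](S) − π[v,z](ρ[z/w](ρ[v/x](T))))) → 1

== RESULT ==
v
r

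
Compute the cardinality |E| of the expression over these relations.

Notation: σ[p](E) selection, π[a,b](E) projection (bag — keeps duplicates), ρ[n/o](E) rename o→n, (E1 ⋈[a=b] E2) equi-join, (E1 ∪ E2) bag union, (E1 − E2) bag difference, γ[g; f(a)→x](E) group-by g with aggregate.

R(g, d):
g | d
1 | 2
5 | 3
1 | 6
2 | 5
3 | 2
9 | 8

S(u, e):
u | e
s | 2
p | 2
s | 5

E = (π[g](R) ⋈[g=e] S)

Row counts bottom-up:
  R → 6
  π[g](R) → 6
  S → 3
  (π[g](R) ⋈[g=e] S) → 3

|E| = 3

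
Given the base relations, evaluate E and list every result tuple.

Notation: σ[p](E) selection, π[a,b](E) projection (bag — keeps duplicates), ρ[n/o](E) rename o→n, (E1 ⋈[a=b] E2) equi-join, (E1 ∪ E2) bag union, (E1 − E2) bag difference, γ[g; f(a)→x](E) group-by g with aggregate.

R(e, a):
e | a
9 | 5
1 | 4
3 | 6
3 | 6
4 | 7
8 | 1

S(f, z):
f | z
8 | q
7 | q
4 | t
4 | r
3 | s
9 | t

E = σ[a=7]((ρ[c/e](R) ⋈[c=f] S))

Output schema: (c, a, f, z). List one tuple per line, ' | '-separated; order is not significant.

Row counts bottom-up:
  R → 6
  ρ[c/e](R) → 6
  S → 6
  (ρ[c/e](R) ⋈[c=f] S) → 6
  σ[a=7]((ρ[c/e](R) ⋈[c=f] S)) → 2

== RESULT ==
c | a | f | z
4 | 7 | 4 | r
4 | 7 | 4 | t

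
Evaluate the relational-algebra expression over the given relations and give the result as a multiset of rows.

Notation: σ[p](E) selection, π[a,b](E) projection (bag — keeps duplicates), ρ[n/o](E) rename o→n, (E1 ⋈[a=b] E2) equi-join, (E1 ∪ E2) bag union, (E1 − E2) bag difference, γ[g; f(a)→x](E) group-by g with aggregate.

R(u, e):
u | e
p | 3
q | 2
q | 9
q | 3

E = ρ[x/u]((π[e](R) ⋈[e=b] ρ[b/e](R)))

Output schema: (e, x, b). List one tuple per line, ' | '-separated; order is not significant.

Row counts bottom-up:
  R → 4
  π[e](R) → 4
  R → 4
  ρ[b/e](R) → 4
  (π[e](R) ⋈[e=b] ρ[b/e](R)) → 6
  ρ[x/u]((π[e](R) ⋈[e=b] ρ[b/e](R))) → 6

== RESULT ==
e | x | b
2 | q | 2
3 | p | 3
3 | p | 3
3 | q | 3
3 | q | 3
9 | q | 9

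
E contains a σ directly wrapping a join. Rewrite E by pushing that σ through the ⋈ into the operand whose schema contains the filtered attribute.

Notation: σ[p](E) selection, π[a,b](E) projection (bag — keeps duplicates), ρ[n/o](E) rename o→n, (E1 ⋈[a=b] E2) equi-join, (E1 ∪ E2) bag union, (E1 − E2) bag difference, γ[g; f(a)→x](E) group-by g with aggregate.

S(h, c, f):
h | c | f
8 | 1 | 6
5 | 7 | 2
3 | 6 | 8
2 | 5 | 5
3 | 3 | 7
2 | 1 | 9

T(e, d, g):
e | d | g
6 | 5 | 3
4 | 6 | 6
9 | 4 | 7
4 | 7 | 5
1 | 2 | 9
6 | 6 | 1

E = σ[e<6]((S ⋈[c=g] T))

σ filters on e, owned by the right side.
E' = (S ⋈[c=g] σ[e<6](T))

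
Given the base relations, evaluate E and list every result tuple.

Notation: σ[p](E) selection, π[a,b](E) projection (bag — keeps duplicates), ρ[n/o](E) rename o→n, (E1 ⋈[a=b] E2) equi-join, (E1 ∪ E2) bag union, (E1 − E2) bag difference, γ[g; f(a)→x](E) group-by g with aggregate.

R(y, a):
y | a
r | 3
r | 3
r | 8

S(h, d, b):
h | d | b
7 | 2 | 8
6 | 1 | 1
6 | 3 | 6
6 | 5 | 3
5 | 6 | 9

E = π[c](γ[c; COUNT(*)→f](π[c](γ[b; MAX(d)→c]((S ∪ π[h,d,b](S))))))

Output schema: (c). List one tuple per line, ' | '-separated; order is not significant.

Stepwise |·|:
  S → 5
  S → 5
  π[h,d,b](S) → 5
  (S ∪ π[h,d,b](S)) → 10
  γ[b; MAX(d)→c]((S ∪ π[h,d,b](S))) → 5
  π[c](γ[b; MAX(d)→c]((S ∪ π[h,d,b](S)))) → 5
  γ[c; COUNT(*)→f](π[c](γ[b; MAX(d)→c]((S ∪ π[h,d,b](S))))) → 5
  π[c](γ[c; COUNT(*)→f](π[c](γ[b; MAX(d)→c]((S ∪ π[h,d,b](S)))))) → 5

== RESULT ==
c
1
2
3
5
6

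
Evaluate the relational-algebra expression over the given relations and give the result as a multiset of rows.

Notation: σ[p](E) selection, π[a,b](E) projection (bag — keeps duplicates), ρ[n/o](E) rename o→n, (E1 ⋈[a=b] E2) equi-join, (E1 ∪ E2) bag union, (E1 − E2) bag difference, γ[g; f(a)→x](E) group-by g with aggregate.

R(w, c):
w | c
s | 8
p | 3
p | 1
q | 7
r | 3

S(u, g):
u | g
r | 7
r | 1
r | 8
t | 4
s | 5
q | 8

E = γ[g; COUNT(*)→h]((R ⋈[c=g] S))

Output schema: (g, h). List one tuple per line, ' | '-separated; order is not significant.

Stepwise |·|:
  R → 5
  S → 6
  (R ⋈[c=g] S) → 4
  γ[g; COUNT(*)→h]((R ⋈[c=g] S)) → 3

== RESULT ==
g | h
1 | 1
7 | 1
8 | 2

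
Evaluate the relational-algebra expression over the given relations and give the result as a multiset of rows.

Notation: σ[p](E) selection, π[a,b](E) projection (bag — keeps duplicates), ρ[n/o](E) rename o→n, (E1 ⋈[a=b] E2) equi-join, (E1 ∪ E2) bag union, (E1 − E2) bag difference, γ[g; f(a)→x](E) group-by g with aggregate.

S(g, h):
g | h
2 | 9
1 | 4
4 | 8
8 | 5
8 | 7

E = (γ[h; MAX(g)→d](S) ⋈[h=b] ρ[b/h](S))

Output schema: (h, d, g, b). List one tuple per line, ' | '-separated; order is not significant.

Row counts bottom-up:
  S → 5
  γ[h; MAX(g)→d](S) → 5
  S → 5
  ρ[b/h](S) → 5
  (γ[h; MAX(g)→d](S) ⋈[h=b] ρ[b/h](S)) → 5

== RESULT ==
h | d | g | b
4 | 1 | 1 | 4
5 | 8 | 8 | 5
7 | 8 | 8 | 7
8 | 4 | 4 | 8
9 | 2 | 2 | 9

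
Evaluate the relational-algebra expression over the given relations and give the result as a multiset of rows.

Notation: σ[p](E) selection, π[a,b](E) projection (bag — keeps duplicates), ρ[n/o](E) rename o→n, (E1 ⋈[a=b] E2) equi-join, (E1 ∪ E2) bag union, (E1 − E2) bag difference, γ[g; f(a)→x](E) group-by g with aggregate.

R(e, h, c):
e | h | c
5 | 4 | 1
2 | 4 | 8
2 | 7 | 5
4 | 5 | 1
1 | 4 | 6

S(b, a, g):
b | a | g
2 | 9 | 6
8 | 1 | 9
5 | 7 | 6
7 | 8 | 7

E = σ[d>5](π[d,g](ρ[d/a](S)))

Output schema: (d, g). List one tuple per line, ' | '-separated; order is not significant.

Stepwise |·|:
  S → 4
  ρ[d/a](S) → 4
  π[d,g](ρ[d/a](S)) → 4
  σ[d>5](π[d,g](ρ[d/a](S))) → 3

== RESULT ==
d | g
7 | 6
8 | 7
9 | 6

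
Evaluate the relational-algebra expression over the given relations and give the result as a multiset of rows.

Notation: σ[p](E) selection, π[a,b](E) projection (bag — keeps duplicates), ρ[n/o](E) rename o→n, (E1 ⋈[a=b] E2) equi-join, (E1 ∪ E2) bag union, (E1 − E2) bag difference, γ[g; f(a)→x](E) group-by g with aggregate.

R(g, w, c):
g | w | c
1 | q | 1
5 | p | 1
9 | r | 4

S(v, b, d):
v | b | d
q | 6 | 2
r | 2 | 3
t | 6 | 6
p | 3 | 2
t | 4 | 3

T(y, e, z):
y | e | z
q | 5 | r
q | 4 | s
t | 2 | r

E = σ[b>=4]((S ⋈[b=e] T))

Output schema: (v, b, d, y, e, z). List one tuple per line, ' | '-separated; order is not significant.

Subexpression sizes:
  S → 5
  T → 3
  (S ⋈[b=e] T) → 2
  σ[b>=4]((S ⋈[b=e] T)) → 1

== RESULT ==
v | b | d | y | e | z
t | 4 | 3 | q | 4 | s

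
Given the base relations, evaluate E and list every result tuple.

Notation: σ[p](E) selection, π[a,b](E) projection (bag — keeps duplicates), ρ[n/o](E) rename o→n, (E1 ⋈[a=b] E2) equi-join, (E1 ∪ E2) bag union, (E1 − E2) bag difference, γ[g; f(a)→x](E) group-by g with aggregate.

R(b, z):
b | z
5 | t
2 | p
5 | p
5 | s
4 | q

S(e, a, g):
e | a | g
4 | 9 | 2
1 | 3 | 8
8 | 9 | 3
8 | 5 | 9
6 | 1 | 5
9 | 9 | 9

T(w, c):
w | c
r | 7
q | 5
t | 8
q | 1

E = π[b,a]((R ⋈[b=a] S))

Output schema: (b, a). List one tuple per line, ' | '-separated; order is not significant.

Row counts bottom-up:
  R → 5
  S → 6
  (R ⋈[b=a] S) → 3
  π[b,a]((R ⋈[b=a] S)) → 3

== RESULT ==
b | a
5 | 5
5 | 5
5 | 5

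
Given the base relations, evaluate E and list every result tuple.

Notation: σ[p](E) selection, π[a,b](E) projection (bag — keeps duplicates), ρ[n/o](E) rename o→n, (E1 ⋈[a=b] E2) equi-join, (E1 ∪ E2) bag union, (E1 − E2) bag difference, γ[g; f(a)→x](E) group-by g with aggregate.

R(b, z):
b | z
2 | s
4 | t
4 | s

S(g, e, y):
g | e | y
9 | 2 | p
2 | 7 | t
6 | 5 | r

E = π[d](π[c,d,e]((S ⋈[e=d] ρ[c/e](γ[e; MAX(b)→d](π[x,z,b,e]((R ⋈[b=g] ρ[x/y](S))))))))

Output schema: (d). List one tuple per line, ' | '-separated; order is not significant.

Subexpression sizes:
  S → 3
  R → 3
  S → 3
  ρ[x/y](S) → 3
  (R ⋈[b=g] ρ[x/y](S)) → 1
  π[x,z,b,e]((R ⋈[b=g] ρ[x/y](S))) → 1
  γ[e; MAX(b)→d](π[x,z,b,e]((R ⋈[b=g] ρ[x/y](S)))) → 1
  ρ[c/e](γ[e; MAX(b)→d](π[x,z,b,e]((R ⋈[b=g] ρ[x/y](S))))) → 1
  (S ⋈[e=d] ρ[c/e](γ[e; MAX(b)→d](π[x,z,b,e]((R ⋈[b=g] ρ[x/y](S)))))) → 1
  π[c,d,e]((S ⋈[e=d] ρ[c/e](γ[e; MAX(b)→d](π[x,z,b,e]((R ⋈[b=g] ρ[x/y](S))))))) → 1
  π[d](π[c,d,e]((S ⋈[e=d] ρ[c/e](γ[e; MAX(b)→d](π[x,z,b,e]((R ⋈[b=g] ρ[x/y](S)))))))) → 1

== RESULT ==
d
2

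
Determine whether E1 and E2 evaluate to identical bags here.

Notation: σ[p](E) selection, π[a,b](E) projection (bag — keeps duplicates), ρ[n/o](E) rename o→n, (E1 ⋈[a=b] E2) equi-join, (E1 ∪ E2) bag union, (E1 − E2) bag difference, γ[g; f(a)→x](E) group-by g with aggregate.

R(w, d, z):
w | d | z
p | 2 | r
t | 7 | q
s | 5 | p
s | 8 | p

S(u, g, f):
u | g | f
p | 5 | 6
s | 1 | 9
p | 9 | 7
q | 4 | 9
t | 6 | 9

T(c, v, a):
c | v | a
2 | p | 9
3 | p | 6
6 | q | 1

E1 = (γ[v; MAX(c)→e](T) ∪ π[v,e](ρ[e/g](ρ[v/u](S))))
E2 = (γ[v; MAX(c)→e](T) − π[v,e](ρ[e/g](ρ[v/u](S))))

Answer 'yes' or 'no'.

E1 stepwise |·|:
  T → 3
  γ[v; MAX(c)→e](T) → 2
  S → 5
  ρ[v/u](S) → 5
  ρ[e/g](ρ[v/u](S)) → 5
  π[v,e](ρ[e/g](ρ[v/u](S))) → 5
  (γ[v; MAX(c)→e](T) ∪ π[v,e](ρ[e/g](ρ[v/u](S)))) → 7
E2 stepwise |·|:
  T → 3
  γ[v; MAX(c)→e](T) → 2
  S → 5
  ρ[v/u](S) → 5
  ρ[e/g](ρ[v/u](S)) → 5
  π[v,e](ρ[e/g](ρ[v/u](S))) → 5
  (γ[v; MAX(c)→e](T) − π[v,e](ρ[e/g](ρ[v/u](S)))) → 2

E1 result:
v | e
p | 3
p | 5
p | 9
q | 4
q | 6
s | 1
t | 6
E2 result:
v | e
p | 3
q | 6
Witness: ('p', 9) appears 1× in E1 but 0× in E2.

no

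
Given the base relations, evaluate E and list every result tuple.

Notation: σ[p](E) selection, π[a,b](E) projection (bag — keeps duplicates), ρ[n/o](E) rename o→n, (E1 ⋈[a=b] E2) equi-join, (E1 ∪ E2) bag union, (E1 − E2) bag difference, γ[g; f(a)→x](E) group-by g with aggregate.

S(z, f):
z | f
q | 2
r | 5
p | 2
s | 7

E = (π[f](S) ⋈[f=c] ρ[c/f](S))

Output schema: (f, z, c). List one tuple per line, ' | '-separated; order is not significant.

Stepwise |·|:
  S → 4
  π[f](S) → 4
  S → 4
  ρ[c/f](S) → 4
  (π[f](S) ⋈[f=c] ρ[c/f](S)) → 6

== RESULT ==
f | z | c
2 | p | 2
2 | p | 2
2 | q | 2
2 | q | 2
5 | r | 5
7 | s | 7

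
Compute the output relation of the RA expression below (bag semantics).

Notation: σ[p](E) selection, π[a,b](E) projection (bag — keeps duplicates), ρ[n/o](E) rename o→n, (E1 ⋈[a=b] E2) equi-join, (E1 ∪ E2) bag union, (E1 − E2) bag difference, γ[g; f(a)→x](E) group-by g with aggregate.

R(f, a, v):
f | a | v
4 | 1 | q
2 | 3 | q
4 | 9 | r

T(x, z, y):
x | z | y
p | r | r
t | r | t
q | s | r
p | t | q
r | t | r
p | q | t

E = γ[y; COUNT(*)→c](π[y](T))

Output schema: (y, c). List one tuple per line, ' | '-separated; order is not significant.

Per-node cardinality:
  T → 6
  π[y](T) → 6
  γ[y; COUNT(*)→c](π[y](T)) → 3

== RESULT ==
y | c
q | 1
r | 3
t | 2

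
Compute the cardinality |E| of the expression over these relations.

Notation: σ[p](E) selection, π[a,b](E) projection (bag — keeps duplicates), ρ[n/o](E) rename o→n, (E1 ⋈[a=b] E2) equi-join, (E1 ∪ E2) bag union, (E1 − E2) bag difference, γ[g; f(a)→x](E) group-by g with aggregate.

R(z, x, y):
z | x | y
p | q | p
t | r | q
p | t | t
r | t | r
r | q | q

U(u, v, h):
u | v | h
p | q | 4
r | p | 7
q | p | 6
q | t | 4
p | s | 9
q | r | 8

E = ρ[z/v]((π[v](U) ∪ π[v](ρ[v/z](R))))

Stepwise |·|:
  U → 6
  π[v](U) → 6
  R → 5
  ρ[v/z](R) → 5
  π[v](ρ[v/z](R)) → 5
  (π[v](U) ∪ π[v](ρ[v/z](R))) → 11
  ρ[z/v]((π[v](U) ∪ π[v](ρ[v/z](R)))) → 11

|E| = 11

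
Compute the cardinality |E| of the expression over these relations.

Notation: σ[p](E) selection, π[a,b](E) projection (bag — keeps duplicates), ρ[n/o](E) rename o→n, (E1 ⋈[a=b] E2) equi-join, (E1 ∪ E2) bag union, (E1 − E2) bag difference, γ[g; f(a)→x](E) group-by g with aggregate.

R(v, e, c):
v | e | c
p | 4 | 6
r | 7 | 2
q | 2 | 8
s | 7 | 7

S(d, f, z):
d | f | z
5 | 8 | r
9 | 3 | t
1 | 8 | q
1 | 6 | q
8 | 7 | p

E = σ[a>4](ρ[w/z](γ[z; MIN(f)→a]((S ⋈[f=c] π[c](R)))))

Row counts bottom-up:
  S → 5
  R → 4
  π[c](R) → 4
  (S ⋈[f=c] π[c](R)) → 4
  γ[z; MIN(f)→a]((S ⋈[f=c] π[c](R))) → 3
  ρ[w/z](γ[z; MIN(f)→a]((S ⋈[f=c] π[c](R)))) → 3
  σ[a>4](ρ[w/z](γ[z; MIN(f)→a]((S ⋈[f=c] π[c](R))))) → 3

|E| = 3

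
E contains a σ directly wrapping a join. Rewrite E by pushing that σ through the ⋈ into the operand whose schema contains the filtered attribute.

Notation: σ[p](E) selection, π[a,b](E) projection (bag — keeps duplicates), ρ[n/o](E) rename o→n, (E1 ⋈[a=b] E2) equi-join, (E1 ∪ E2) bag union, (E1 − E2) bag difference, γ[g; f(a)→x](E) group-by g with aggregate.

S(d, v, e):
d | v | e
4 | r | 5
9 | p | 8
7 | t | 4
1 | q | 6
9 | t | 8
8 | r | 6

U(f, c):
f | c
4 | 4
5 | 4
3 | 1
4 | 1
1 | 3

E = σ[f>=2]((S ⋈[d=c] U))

σ filters on f, owned by the right side.
E' = (S ⋈[d=c] σ[f>=2](U))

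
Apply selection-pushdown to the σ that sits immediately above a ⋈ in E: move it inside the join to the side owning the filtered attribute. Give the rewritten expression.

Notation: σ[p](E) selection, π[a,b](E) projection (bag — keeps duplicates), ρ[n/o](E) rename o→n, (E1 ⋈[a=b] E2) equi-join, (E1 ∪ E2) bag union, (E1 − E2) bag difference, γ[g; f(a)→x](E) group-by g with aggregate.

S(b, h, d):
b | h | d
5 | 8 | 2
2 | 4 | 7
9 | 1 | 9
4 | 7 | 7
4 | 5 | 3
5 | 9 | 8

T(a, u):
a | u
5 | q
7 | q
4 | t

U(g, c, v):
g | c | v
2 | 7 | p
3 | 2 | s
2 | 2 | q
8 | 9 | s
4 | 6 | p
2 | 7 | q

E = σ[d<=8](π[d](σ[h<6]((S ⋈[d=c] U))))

σ filters on h, owned by the left side.
E' = σ[d<=8](π[d]((σ[h<6](S) ⋈[d=c] U)))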